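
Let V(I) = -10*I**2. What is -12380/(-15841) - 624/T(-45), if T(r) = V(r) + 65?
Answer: 259775084/319750585 ≈ 0.81243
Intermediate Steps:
T(r) = 65 - 10*r**2 (T(r) = -10*r**2 + 65 = 65 - 10*r**2)
-12380/(-15841) - 624/T(-45) = -12380/(-15841) - 624/(65 - 10*(-45)**2) = -12380*(-1/15841) - 624/(65 - 10*2025) = 12380/15841 - 624/(65 - 20250) = 12380/15841 - 624/(-20185) = 12380/15841 - 624*(-1/20185) = 12380/15841 + 624/20185 = 259775084/319750585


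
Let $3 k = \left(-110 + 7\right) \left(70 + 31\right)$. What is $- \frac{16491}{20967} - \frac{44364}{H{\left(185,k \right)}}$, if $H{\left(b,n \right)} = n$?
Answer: $\frac{872994697}{72706567} \approx 12.007$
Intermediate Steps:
$k = - \frac{10403}{3}$ ($k = \frac{\left(-110 + 7\right) \left(70 + 31\right)}{3} = \frac{\left(-103\right) 101}{3} = \frac{1}{3} \left(-10403\right) = - \frac{10403}{3} \approx -3467.7$)
$- \frac{16491}{20967} - \frac{44364}{H{\left(185,k \right)}} = - \frac{16491}{20967} - \frac{44364}{- \frac{10403}{3}} = \left(-16491\right) \frac{1}{20967} - - \frac{133092}{10403} = - \frac{5497}{6989} + \frac{133092}{10403} = \frac{872994697}{72706567}$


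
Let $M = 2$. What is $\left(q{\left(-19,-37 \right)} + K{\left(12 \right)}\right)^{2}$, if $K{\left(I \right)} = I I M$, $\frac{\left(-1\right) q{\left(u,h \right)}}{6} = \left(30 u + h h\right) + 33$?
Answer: $22127616$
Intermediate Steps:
$q{\left(u,h \right)} = -198 - 180 u - 6 h^{2}$ ($q{\left(u,h \right)} = - 6 \left(\left(30 u + h h\right) + 33\right) = - 6 \left(\left(30 u + h^{2}\right) + 33\right) = - 6 \left(\left(h^{2} + 30 u\right) + 33\right) = - 6 \left(33 + h^{2} + 30 u\right) = -198 - 180 u - 6 h^{2}$)
$K{\left(I \right)} = 2 I^{2}$ ($K{\left(I \right)} = I I 2 = I^{2} \cdot 2 = 2 I^{2}$)
$\left(q{\left(-19,-37 \right)} + K{\left(12 \right)}\right)^{2} = \left(\left(-198 - -3420 - 6 \left(-37\right)^{2}\right) + 2 \cdot 12^{2}\right)^{2} = \left(\left(-198 + 3420 - 8214\right) + 2 \cdot 144\right)^{2} = \left(\left(-198 + 3420 - 8214\right) + 288\right)^{2} = \left(-4992 + 288\right)^{2} = \left(-4704\right)^{2} = 22127616$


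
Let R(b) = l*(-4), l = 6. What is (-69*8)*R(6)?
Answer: 13248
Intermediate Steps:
R(b) = -24 (R(b) = 6*(-4) = -24)
(-69*8)*R(6) = -69*8*(-24) = -552*(-24) = 13248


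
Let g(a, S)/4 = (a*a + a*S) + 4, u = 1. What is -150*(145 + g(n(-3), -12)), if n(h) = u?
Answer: -17550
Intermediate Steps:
n(h) = 1
g(a, S) = 16 + 4*a² + 4*S*a (g(a, S) = 4*((a*a + a*S) + 4) = 4*((a² + S*a) + 4) = 4*(4 + a² + S*a) = 16 + 4*a² + 4*S*a)
-150*(145 + g(n(-3), -12)) = -150*(145 + (16 + 4*1² + 4*(-12)*1)) = -150*(145 + (16 + 4*1 - 48)) = -150*(145 + (16 + 4 - 48)) = -150*(145 - 28) = -150*117 = -17550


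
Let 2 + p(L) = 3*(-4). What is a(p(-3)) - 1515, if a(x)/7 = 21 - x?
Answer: -1270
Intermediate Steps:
p(L) = -14 (p(L) = -2 + 3*(-4) = -2 - 12 = -14)
a(x) = 147 - 7*x (a(x) = 7*(21 - x) = 147 - 7*x)
a(p(-3)) - 1515 = (147 - 7*(-14)) - 1515 = (147 + 98) - 1515 = 245 - 1515 = -1270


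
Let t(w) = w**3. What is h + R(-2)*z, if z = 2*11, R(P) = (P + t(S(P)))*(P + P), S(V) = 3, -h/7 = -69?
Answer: -1717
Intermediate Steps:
h = 483 (h = -7*(-69) = 483)
R(P) = 2*P*(27 + P) (R(P) = (P + 3**3)*(P + P) = (P + 27)*(2*P) = (27 + P)*(2*P) = 2*P*(27 + P))
z = 22
h + R(-2)*z = 483 + (2*(-2)*(27 - 2))*22 = 483 + (2*(-2)*25)*22 = 483 - 100*22 = 483 - 2200 = -1717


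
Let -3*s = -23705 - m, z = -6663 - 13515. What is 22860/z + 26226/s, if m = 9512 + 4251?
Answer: 1068781/1105306 ≈ 0.96696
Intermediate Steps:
z = -20178
m = 13763
s = 37468/3 (s = -(-23705 - 1*13763)/3 = -(-23705 - 13763)/3 = -⅓*(-37468) = 37468/3 ≈ 12489.)
22860/z + 26226/s = 22860/(-20178) + 26226/(37468/3) = 22860*(-1/20178) + 26226*(3/37468) = -1270/1121 + 39339/18734 = 1068781/1105306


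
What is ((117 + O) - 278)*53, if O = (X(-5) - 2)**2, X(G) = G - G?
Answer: -8321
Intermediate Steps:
X(G) = 0
O = 4 (O = (0 - 2)**2 = (-2)**2 = 4)
((117 + O) - 278)*53 = ((117 + 4) - 278)*53 = (121 - 278)*53 = -157*53 = -8321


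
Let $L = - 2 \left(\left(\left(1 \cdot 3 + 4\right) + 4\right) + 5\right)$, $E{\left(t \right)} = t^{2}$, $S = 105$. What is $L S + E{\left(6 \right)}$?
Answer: $-3324$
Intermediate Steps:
$L = -32$ ($L = - 2 \left(\left(\left(3 + 4\right) + 4\right) + 5\right) = - 2 \left(\left(7 + 4\right) + 5\right) = - 2 \left(11 + 5\right) = \left(-2\right) 16 = -32$)
$L S + E{\left(6 \right)} = \left(-32\right) 105 + 6^{2} = -3360 + 36 = -3324$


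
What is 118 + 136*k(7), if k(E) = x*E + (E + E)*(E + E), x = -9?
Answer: 18206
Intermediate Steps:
k(E) = -9*E + 4*E² (k(E) = -9*E + (E + E)*(E + E) = -9*E + (2*E)*(2*E) = -9*E + 4*E²)
118 + 136*k(7) = 118 + 136*(7*(-9 + 4*7)) = 118 + 136*(7*(-9 + 28)) = 118 + 136*(7*19) = 118 + 136*133 = 118 + 18088 = 18206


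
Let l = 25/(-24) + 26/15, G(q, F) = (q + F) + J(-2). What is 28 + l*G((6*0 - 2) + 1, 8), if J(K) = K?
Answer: 755/24 ≈ 31.458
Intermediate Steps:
G(q, F) = -2 + F + q (G(q, F) = (q + F) - 2 = (F + q) - 2 = -2 + F + q)
l = 83/120 (l = 25*(-1/24) + 26*(1/15) = -25/24 + 26/15 = 83/120 ≈ 0.69167)
28 + l*G((6*0 - 2) + 1, 8) = 28 + 83*(-2 + 8 + ((6*0 - 2) + 1))/120 = 28 + 83*(-2 + 8 + ((0 - 2) + 1))/120 = 28 + 83*(-2 + 8 + (-2 + 1))/120 = 28 + 83*(-2 + 8 - 1)/120 = 28 + (83/120)*5 = 28 + 83/24 = 755/24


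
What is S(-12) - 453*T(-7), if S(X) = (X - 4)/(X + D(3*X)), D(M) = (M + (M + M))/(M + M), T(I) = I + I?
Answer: 133214/21 ≈ 6343.5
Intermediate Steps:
T(I) = 2*I
D(M) = 3/2 (D(M) = (M + 2*M)/((2*M)) = (3*M)*(1/(2*M)) = 3/2)
S(X) = (-4 + X)/(3/2 + X) (S(X) = (X - 4)/(X + 3/2) = (-4 + X)/(3/2 + X))
S(-12) - 453*T(-7) = 2*(-4 - 12)/(3 + 2*(-12)) - 906*(-7) = 2*(-16)/(3 - 24) - 453*(-14) = 2*(-16)/(-21) + 6342 = 2*(-1/21)*(-16) + 6342 = 32/21 + 6342 = 133214/21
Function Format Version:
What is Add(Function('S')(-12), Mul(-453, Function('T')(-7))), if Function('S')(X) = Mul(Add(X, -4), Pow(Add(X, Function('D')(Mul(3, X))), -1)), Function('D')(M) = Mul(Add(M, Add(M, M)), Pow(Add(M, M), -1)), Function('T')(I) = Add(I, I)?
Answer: Rational(133214, 21) ≈ 6343.5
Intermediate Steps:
Function('T')(I) = Mul(2, I)
Function('D')(M) = Rational(3, 2) (Function('D')(M) = Mul(Add(M, Mul(2, M)), Pow(Mul(2, M), -1)) = Mul(Mul(3, M), Mul(Rational(1, 2), Pow(M, -1))) = Rational(3, 2))
Function('S')(X) = Mul(Pow(Add(Rational(3, 2), X), -1), Add(-4, X)) (Function('S')(X) = Mul(Add(X, -4), Pow(Add(X, Rational(3, 2)), -1)) = Mul(Add(-4, X), Pow(Add(Rational(3, 2), X), -1)) = Mul(Pow(Add(Rational(3, 2), X), -1), Add(-4, X)))
Add(Function('S')(-12), Mul(-453, Function('T')(-7))) = Add(Mul(2, Pow(Add(3, Mul(2, -12)), -1), Add(-4, -12)), Mul(-453, Mul(2, -7))) = Add(Mul(2, Pow(Add(3, -24), -1), -16), Mul(-453, -14)) = Add(Mul(2, Pow(-21, -1), -16), 6342) = Add(Mul(2, Rational(-1, 21), -16), 6342) = Add(Rational(32, 21), 6342) = Rational(133214, 21)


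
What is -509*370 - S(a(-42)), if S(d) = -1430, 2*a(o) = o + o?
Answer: -186900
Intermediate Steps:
a(o) = o (a(o) = (o + o)/2 = (2*o)/2 = o)
-509*370 - S(a(-42)) = -509*370 - 1*(-1430) = -188330 + 1430 = -186900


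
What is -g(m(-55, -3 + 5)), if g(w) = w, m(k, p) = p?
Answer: -2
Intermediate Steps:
-g(m(-55, -3 + 5)) = -(-3 + 5) = -1*2 = -2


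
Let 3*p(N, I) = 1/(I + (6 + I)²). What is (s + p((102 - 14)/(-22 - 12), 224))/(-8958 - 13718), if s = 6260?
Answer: -997668721/3613919472 ≈ -0.27606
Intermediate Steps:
p(N, I) = 1/(3*(I + (6 + I)²))
(s + p((102 - 14)/(-22 - 12), 224))/(-8958 - 13718) = (6260 + 1/(3*(224 + (6 + 224)²)))/(-8958 - 13718) = (6260 + 1/(3*(224 + 230²)))/(-22676) = (6260 + 1/(3*(224 + 52900)))*(-1/22676) = (6260 + (⅓)/53124)*(-1/22676) = (6260 + (⅓)*(1/53124))*(-1/22676) = (6260 + 1/159372)*(-1/22676) = (997668721/159372)*(-1/22676) = -997668721/3613919472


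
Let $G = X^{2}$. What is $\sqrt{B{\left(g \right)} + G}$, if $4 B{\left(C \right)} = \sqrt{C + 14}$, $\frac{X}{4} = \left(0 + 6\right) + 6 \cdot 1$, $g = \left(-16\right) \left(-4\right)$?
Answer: $\frac{\sqrt{9216 + \sqrt{78}}}{2} \approx 48.023$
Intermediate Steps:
$g = 64$
$X = 48$ ($X = 4 \left(\left(0 + 6\right) + 6 \cdot 1\right) = 4 \left(6 + 6\right) = 4 \cdot 12 = 48$)
$B{\left(C \right)} = \frac{\sqrt{14 + C}}{4}$ ($B{\left(C \right)} = \frac{\sqrt{C + 14}}{4} = \frac{\sqrt{14 + C}}{4}$)
$G = 2304$ ($G = 48^{2} = 2304$)
$\sqrt{B{\left(g \right)} + G} = \sqrt{\frac{\sqrt{14 + 64}}{4} + 2304} = \sqrt{\frac{\sqrt{78}}{4} + 2304} = \sqrt{2304 + \frac{\sqrt{78}}{4}}$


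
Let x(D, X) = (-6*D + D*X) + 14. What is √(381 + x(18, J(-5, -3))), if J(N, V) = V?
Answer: √233 ≈ 15.264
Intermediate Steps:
x(D, X) = 14 - 6*D + D*X
√(381 + x(18, J(-5, -3))) = √(381 + (14 - 6*18 + 18*(-3))) = √(381 + (14 - 108 - 54)) = √(381 - 148) = √233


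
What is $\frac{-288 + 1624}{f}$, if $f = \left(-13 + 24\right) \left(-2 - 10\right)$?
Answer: $- \frac{334}{33} \approx -10.121$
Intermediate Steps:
$f = -132$ ($f = 11 \left(-2 - 10\right) = 11 \left(-12\right) = -132$)
$\frac{-288 + 1624}{f} = \frac{-288 + 1624}{-132} = 1336 \left(- \frac{1}{132}\right) = - \frac{334}{33}$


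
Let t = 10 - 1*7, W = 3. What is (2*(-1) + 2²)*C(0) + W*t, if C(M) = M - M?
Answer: 9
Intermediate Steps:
C(M) = 0
t = 3 (t = 10 - 7 = 3)
(2*(-1) + 2²)*C(0) + W*t = (2*(-1) + 2²)*0 + 3*3 = (-2 + 4)*0 + 9 = 2*0 + 9 = 0 + 9 = 9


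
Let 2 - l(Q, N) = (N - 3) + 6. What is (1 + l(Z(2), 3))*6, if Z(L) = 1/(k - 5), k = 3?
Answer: -18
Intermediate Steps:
Z(L) = -1/2 (Z(L) = 1/(3 - 5) = 1/(-2) = -1/2)
l(Q, N) = -1 - N (l(Q, N) = 2 - ((N - 3) + 6) = 2 - ((-3 + N) + 6) = 2 - (3 + N) = 2 + (-3 - N) = -1 - N)
(1 + l(Z(2), 3))*6 = (1 + (-1 - 1*3))*6 = (1 + (-1 - 3))*6 = (1 - 4)*6 = -3*6 = -18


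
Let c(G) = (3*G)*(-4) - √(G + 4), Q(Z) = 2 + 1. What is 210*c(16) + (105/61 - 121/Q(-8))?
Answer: -7385626/183 - 420*√5 ≈ -41298.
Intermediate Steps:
Q(Z) = 3
c(G) = -√(4 + G) - 12*G (c(G) = -12*G - √(4 + G) = -√(4 + G) - 12*G)
210*c(16) + (105/61 - 121/Q(-8)) = 210*(-√(4 + 16) - 12*16) + (105/61 - 121/3) = 210*(-√20 - 192) + (105*(1/61) - 121*⅓) = 210*(-2*√5 - 192) + (105/61 - 121/3) = 210*(-2*√5 - 192) - 7066/183 = 210*(-192 - 2*√5) - 7066/183 = (-40320 - 420*√5) - 7066/183 = -7385626/183 - 420*√5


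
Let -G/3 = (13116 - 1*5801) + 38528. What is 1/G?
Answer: -1/137529 ≈ -7.2712e-6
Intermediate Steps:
G = -137529 (G = -3*((13116 - 1*5801) + 38528) = -3*((13116 - 5801) + 38528) = -3*(7315 + 38528) = -3*45843 = -137529)
1/G = 1/(-137529) = -1/137529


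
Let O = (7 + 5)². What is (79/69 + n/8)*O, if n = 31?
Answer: 16626/23 ≈ 722.87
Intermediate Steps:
O = 144 (O = 12² = 144)
(79/69 + n/8)*O = (79/69 + 31/8)*144 = (2771/552)*144 = 16626/23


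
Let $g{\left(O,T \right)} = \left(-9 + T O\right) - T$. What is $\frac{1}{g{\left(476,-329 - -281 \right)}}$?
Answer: $- \frac{1}{22809} \approx -4.3842 \cdot 10^{-5}$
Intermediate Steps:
$g{\left(O,T \right)} = -9 - T + O T$ ($g{\left(O,T \right)} = \left(-9 + O T\right) - T = -9 - T + O T$)
$\frac{1}{g{\left(476,-329 - -281 \right)}} = \frac{1}{-9 - \left(-329 - -281\right) + 476 \left(-329 - -281\right)} = \frac{1}{-9 - \left(-329 + 281\right) + 476 \left(-329 + 281\right)} = \frac{1}{-9 - -48 + 476 \left(-48\right)} = \frac{1}{-9 + 48 - 22848} = \frac{1}{-22809} = - \frac{1}{22809}$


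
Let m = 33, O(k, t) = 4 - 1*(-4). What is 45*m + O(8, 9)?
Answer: 1493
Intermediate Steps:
O(k, t) = 8 (O(k, t) = 4 + 4 = 8)
45*m + O(8, 9) = 45*33 + 8 = 1485 + 8 = 1493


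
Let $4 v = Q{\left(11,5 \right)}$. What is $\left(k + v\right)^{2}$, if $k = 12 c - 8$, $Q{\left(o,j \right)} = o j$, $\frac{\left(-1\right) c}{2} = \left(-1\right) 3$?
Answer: $\frac{96721}{16} \approx 6045.1$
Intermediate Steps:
$c = 6$ ($c = - 2 \left(\left(-1\right) 3\right) = \left(-2\right) \left(-3\right) = 6$)
$Q{\left(o,j \right)} = j o$
$v = \frac{55}{4}$ ($v = \frac{5 \cdot 11}{4} = \frac{1}{4} \cdot 55 = \frac{55}{4} \approx 13.75$)
$k = 64$ ($k = 12 \cdot 6 - 8 = 72 - 8 = 64$)
$\left(k + v\right)^{2} = \left(64 + \frac{55}{4}\right)^{2} = \left(\frac{311}{4}\right)^{2} = \frac{96721}{16}$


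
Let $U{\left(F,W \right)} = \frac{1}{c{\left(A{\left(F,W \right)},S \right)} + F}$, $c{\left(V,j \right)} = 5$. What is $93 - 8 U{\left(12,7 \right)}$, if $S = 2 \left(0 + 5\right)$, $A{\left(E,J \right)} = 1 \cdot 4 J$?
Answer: $\frac{1573}{17} \approx 92.529$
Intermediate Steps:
$A{\left(E,J \right)} = 4 J$
$S = 10$ ($S = 2 \cdot 5 = 10$)
$U{\left(F,W \right)} = \frac{1}{5 + F}$
$93 - 8 U{\left(12,7 \right)} = 93 - \frac{8}{5 + 12} = 93 - \frac{8}{17} = \frac{1573}{17}$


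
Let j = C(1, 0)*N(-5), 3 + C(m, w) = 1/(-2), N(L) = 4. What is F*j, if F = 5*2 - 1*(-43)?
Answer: -742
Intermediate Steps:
C(m, w) = -7/2 (C(m, w) = -3 + 1/(-2) = -3 + 1*(-½) = -3 - ½ = -7/2)
j = -14 (j = -7/2*4 = -14)
F = 53 (F = 10 + 43 = 53)
F*j = 53*(-14) = -742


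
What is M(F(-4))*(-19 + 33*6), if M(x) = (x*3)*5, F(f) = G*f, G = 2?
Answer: -21480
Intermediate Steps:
F(f) = 2*f
M(x) = 15*x (M(x) = (3*x)*5 = 15*x)
M(F(-4))*(-19 + 33*6) = (15*(2*(-4)))*(-19 + 33*6) = (15*(-8))*(-19 + 198) = -120*179 = -21480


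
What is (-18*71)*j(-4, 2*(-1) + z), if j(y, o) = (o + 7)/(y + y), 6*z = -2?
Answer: 1491/2 ≈ 745.50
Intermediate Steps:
z = -⅓ (z = (⅙)*(-2) = -⅓ ≈ -0.33333)
j(y, o) = (7 + o)/(2*y) (j(y, o) = (7 + o)/((2*y)) = (7 + o)*(1/(2*y)) = (7 + o)/(2*y))
(-18*71)*j(-4, 2*(-1) + z) = (-18*71)*((½)*(7 + (2*(-1) - ⅓))/(-4)) = -639*(-1)*(7 + (-2 - ⅓))/4 = -639*(-1)*(7 - 7/3)/4 = -639*(-1)*14/(4*3) = -1278*(-7/12) = 1491/2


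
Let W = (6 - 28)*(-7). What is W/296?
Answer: 77/148 ≈ 0.52027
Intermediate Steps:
W = 154 (W = -22*(-7) = 154)
W/296 = 154/296 = 154*(1/296) = 77/148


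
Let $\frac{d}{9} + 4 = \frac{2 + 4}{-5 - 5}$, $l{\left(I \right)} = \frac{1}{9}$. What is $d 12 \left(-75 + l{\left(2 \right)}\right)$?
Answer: $\frac{186024}{5} \approx 37205.0$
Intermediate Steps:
$l{\left(I \right)} = \frac{1}{9}$
$d = - \frac{207}{5}$ ($d = -36 + 9 \frac{2 + 4}{-5 - 5} = -36 + 9 \frac{6}{-5 - 5} = -36 + 9 \frac{6}{-10} = -36 + 9 \cdot 6 \left(- \frac{1}{10}\right) = -36 + 9 \left(- \frac{3}{5}\right) = -36 - \frac{27}{5} = - \frac{207}{5} \approx -41.4$)
$d 12 \left(-75 + l{\left(2 \right)}\right) = \left(- \frac{207}{5}\right) 12 \left(-75 + \frac{1}{9}\right) = \left(- \frac{2484}{5}\right) \left(- \frac{674}{9}\right) = \frac{186024}{5}$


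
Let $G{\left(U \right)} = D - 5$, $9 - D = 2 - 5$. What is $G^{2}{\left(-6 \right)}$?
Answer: $49$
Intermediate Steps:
$D = 12$ ($D = 9 - \left(2 - 5\right) = 9 - -3 = 9 + 3 = 12$)
$G{\left(U \right)} = 7$ ($G{\left(U \right)} = 12 - 5 = 7$)
$G^{2}{\left(-6 \right)} = 7^{2} = 49$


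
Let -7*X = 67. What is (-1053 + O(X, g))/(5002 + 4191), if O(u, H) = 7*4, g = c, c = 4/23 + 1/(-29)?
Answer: -1025/9193 ≈ -0.11150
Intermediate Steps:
X = -67/7 (X = -1/7*67 = -67/7 ≈ -9.5714)
c = 93/667 (c = 4*(1/23) + 1*(-1/29) = 4/23 - 1/29 = 93/667 ≈ 0.13943)
g = 93/667 ≈ 0.13943
O(u, H) = 28
(-1053 + O(X, g))/(5002 + 4191) = (-1053 + 28)/(5002 + 4191) = -1025/9193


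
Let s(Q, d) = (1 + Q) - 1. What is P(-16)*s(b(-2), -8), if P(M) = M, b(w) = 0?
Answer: 0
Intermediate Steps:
s(Q, d) = Q
P(-16)*s(b(-2), -8) = -16*0 = 0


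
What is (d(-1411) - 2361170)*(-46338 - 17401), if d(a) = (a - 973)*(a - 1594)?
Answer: -306122482250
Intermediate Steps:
d(a) = (-1594 + a)*(-973 + a) (d(a) = (-973 + a)*(-1594 + a) = (-1594 + a)*(-973 + a))
(d(-1411) - 2361170)*(-46338 - 17401) = ((1550962 + (-1411)**2 - 2567*(-1411)) - 2361170)*(-46338 - 17401) = ((1550962 + 1990921 + 3622037) - 2361170)*(-63739) = (7163920 - 2361170)*(-63739) = 4802750*(-63739) = -306122482250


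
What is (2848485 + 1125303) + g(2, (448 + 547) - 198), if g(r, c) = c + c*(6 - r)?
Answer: 3977773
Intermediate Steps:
(2848485 + 1125303) + g(2, (448 + 547) - 198) = (2848485 + 1125303) + ((448 + 547) - 198)*(7 - 1*2) = 3973788 + (995 - 198)*(7 - 2) = 3973788 + 797*5 = 3973788 + 3985 = 3977773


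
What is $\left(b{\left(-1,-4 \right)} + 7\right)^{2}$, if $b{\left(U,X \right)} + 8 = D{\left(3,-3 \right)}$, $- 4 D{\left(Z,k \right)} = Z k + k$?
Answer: $4$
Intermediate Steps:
$D{\left(Z,k \right)} = - \frac{k}{4} - \frac{Z k}{4}$ ($D{\left(Z,k \right)} = - \frac{Z k + k}{4} = - \frac{k + Z k}{4} = - \frac{k}{4} - \frac{Z k}{4}$)
$b{\left(U,X \right)} = -5$ ($b{\left(U,X \right)} = -8 - - \frac{3 \left(1 + 3\right)}{4} = -8 - \left(- \frac{3}{4}\right) 4 = -8 + 3 = -5$)
$\left(b{\left(-1,-4 \right)} + 7\right)^{2} = \left(-5 + 7\right)^{2} = 2^{2} = 4$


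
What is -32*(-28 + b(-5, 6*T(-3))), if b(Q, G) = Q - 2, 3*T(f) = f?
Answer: 1120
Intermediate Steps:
T(f) = f/3
b(Q, G) = -2 + Q
-32*(-28 + b(-5, 6*T(-3))) = -32*(-28 + (-2 - 5)) = -32*(-28 - 7) = -32*(-35) = 1120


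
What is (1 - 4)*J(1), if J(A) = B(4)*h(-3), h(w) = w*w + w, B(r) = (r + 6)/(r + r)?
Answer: -45/2 ≈ -22.500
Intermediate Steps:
B(r) = (6 + r)/(2*r) (B(r) = (6 + r)/((2*r)) = (6 + r)*(1/(2*r)) = (6 + r)/(2*r))
h(w) = w + w² (h(w) = w² + w = w + w²)
J(A) = 15/2 (J(A) = ((½)*(6 + 4)/4)*(-3*(1 - 3)) = ((½)*(¼)*10)*(-3*(-2)) = (5/4)*6 = 15/2)
(1 - 4)*J(1) = (1 - 4)*(15/2) = -3*15/2 = -45/2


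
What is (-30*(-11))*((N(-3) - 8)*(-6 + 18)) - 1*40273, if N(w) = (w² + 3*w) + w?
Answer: -83833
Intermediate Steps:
N(w) = w² + 4*w
(-30*(-11))*((N(-3) - 8)*(-6 + 18)) - 1*40273 = (-30*(-11))*((-3*(4 - 3) - 8)*(-6 + 18)) - 1*40273 = 330*((-3*1 - 8)*12) - 40273 = 330*((-3 - 8)*12) - 40273 = 330*(-11*12) - 40273 = 330*(-132) - 40273 = -43560 - 40273 = -83833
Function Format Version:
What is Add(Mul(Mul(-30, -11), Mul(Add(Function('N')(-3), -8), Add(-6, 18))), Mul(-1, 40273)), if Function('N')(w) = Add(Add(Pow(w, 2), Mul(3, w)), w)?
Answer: -83833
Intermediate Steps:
Function('N')(w) = Add(Pow(w, 2), Mul(4, w))
Add(Mul(Mul(-30, -11), Mul(Add(Function('N')(-3), -8), Add(-6, 18))), Mul(-1, 40273)) = Add(Mul(Mul(-30, -11), Mul(Add(Mul(-3, Add(4, -3)), -8), Add(-6, 18))), Mul(-1, 40273)) = Add(Mul(330, Mul(Add(Mul(-3, 1), -8), 12)), -40273) = Add(Mul(330, Mul(Add(-3, -8), 12)), -40273) = Add(Mul(330, Mul(-11, 12)), -40273) = Add(Mul(330, -132), -40273) = Add(-43560, -40273) = -83833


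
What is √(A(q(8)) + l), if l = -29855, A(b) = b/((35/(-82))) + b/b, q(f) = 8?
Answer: I*√36594110/35 ≈ 172.84*I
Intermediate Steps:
A(b) = 1 - 82*b/35 (A(b) = b/((35*(-1/82))) + 1 = b/(-35/82) + 1 = b*(-82/35) + 1 = -82*b/35 + 1 = 1 - 82*b/35)
√(A(q(8)) + l) = √((1 - 82/35*8) - 29855) = √((1 - 656/35) - 29855) = √(-621/35 - 29855) = √(-1045546/35) = I*√36594110/35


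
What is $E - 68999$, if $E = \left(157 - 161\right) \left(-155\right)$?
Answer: $-68379$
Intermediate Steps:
$E = 620$ ($E = \left(-4\right) \left(-155\right) = 620$)
$E - 68999 = 620 - 68999 = -68379$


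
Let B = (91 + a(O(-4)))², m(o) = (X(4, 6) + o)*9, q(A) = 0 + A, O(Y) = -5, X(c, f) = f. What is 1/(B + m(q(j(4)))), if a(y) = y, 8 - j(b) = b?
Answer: 1/7486 ≈ 0.00013358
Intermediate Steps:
j(b) = 8 - b
q(A) = A
m(o) = 54 + 9*o (m(o) = (6 + o)*9 = 54 + 9*o)
B = 7396 (B = (91 - 5)² = 86² = 7396)
1/(B + m(q(j(4)))) = 1/(7396 + (54 + 9*(8 - 1*4))) = 1/(7396 + (54 + 9*(8 - 4))) = 1/(7396 + (54 + 9*4)) = 1/(7396 + (54 + 36)) = 1/(7396 + 90) = 1/7486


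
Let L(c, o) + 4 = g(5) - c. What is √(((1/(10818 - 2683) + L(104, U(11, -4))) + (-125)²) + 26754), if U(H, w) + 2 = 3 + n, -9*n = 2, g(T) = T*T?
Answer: √2799074212735/8135 ≈ 205.66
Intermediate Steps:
g(T) = T²
n = -2/9 (n = -⅑*2 = -2/9 ≈ -0.22222)
U(H, w) = 7/9 (U(H, w) = -2 + (3 - 2/9) = -2 + 25/9 = 7/9)
L(c, o) = 21 - c (L(c, o) = -4 + (5² - c) = -4 + (25 - c) = 21 - c)
√(((1/(10818 - 2683) + L(104, U(11, -4))) + (-125)²) + 26754) = √(((1/(10818 - 2683) + (21 - 1*104)) + (-125)²) + 26754) = √(((1/8135 + (21 - 104)) + 15625) + 26754) = √(((1/8135 - 83) + 15625) + 26754) = √((-675204/8135 + 15625) + 26754) = √(126434171/8135 + 26754) = √(344077961/8135) = √2799074212735/8135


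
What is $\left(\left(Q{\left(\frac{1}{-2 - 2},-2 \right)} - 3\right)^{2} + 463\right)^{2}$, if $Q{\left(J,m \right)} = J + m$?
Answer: $\frac{61606801}{256} \approx 2.4065 \cdot 10^{5}$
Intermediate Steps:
$\left(\left(Q{\left(\frac{1}{-2 - 2},-2 \right)} - 3\right)^{2} + 463\right)^{2} = \left(\left(\left(\frac{1}{-2 - 2} - 2\right) - 3\right)^{2} + 463\right)^{2} = \left(\left(\left(\frac{1}{-4} - 2\right) - 3\right)^{2} + 463\right)^{2} = \left(\left(\left(- \frac{1}{4} - 2\right) - 3\right)^{2} + 463\right)^{2} = \left(\left(- \frac{9}{4} - 3\right)^{2} + 463\right)^{2} = \left(\left(- \frac{21}{4}\right)^{2} + 463\right)^{2} = \left(\frac{441}{16} + 463\right)^{2} = \left(\frac{7849}{16}\right)^{2} = \frac{61606801}{256}$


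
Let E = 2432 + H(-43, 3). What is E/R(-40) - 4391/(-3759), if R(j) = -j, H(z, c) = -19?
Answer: 9246107/150360 ≈ 61.493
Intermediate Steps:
E = 2413 (E = 2432 - 19 = 2413)
E/R(-40) - 4391/(-3759) = 2413/((-1*(-40))) - 4391/(-3759) = 2413/40 - 4391*(-1/3759) = 2413*(1/40) + 4391/3759 = 2413/40 + 4391/3759 = 9246107/150360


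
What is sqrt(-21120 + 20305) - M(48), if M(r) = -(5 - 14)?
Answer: -9 + I*sqrt(815) ≈ -9.0 + 28.548*I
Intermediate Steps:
M(r) = 9 (M(r) = -1*(-9) = 9)
sqrt(-21120 + 20305) - M(48) = sqrt(-21120 + 20305) - 1*9 = sqrt(-815) - 9 = I*sqrt(815) - 9 = -9 + I*sqrt(815)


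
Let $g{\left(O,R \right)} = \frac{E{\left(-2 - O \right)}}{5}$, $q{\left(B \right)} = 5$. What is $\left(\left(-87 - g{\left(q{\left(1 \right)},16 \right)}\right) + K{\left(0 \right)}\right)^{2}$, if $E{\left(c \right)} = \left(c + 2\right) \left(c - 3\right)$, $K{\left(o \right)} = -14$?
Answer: $12321$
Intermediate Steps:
$E{\left(c \right)} = \left(-3 + c\right) \left(2 + c\right)$ ($E{\left(c \right)} = \left(2 + c\right) \left(-3 + c\right) = \left(-3 + c\right) \left(2 + c\right)$)
$g{\left(O,R \right)} = - \frac{4}{5} + \frac{O}{5} + \frac{\left(-2 - O\right)^{2}}{5}$ ($g{\left(O,R \right)} = \frac{-6 + \left(-2 - O\right)^{2} - \left(-2 - O\right)}{5} = \left(-6 + \left(-2 - O\right)^{2} + \left(2 + O\right)\right) \frac{1}{5} = \left(-4 + O + \left(-2 - O\right)^{2}\right) \frac{1}{5} = - \frac{4}{5} + \frac{O}{5} + \frac{\left(-2 - O\right)^{2}}{5}$)
$\left(\left(-87 - g{\left(q{\left(1 \right)},16 \right)}\right) + K{\left(0 \right)}\right)^{2} = \left(\left(-87 - \frac{1}{5} \cdot 5 \left(5 + 5\right)\right) - 14\right)^{2} = \left(\left(-87 - \frac{1}{5} \cdot 5 \cdot 10\right) - 14\right)^{2} = \left(\left(-87 - 10\right) - 14\right)^{2} = \left(-97 - 14\right)^{2} = \left(-111\right)^{2} = 12321$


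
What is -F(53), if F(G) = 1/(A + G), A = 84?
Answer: -1/137 ≈ -0.0072993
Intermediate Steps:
F(G) = 1/(84 + G)
-F(53) = -1/(84 + 53) = -1/137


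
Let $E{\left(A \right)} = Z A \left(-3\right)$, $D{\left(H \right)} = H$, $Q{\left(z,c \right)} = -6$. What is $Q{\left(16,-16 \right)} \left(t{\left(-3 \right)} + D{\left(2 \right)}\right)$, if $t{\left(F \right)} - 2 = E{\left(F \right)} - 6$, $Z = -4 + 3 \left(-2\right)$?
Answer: $552$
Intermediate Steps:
$Z = -10$ ($Z = -4 - 6 = -10$)
$E{\left(A \right)} = 30 A$ ($E{\left(A \right)} = - 10 A \left(-3\right) = - 10 \left(- 3 A\right) = 30 A$)
$t{\left(F \right)} = -4 + 30 F$ ($t{\left(F \right)} = 2 + \left(30 F - 6\right) = 2 + \left(-6 + 30 F\right) = -4 + 30 F$)
$Q{\left(16,-16 \right)} \left(t{\left(-3 \right)} + D{\left(2 \right)}\right) = - 6 \left(\left(-4 + 30 \left(-3\right)\right) + 2\right) = - 6 \left(\left(-4 - 90\right) + 2\right) = - 6 \left(-94 + 2\right) = \left(-6\right) \left(-92\right) = 552$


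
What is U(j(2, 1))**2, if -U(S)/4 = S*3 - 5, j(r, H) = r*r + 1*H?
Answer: 1600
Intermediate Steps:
j(r, H) = H + r**2 (j(r, H) = r**2 + H = H + r**2)
U(S) = 20 - 12*S (U(S) = -4*(S*3 - 5) = -4*(3*S - 5) = -4*(-5 + 3*S) = 20 - 12*S)
U(j(2, 1))**2 = (20 - 12*(1 + 2**2))**2 = (20 - 12*(1 + 4))**2 = (20 - 12*5)**2 = (20 - 60)**2 = (-40)**2 = 1600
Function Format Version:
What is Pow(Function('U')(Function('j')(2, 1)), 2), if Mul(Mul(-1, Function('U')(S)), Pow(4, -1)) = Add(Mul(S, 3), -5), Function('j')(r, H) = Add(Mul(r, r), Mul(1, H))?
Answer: 1600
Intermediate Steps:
Function('j')(r, H) = Add(H, Pow(r, 2)) (Function('j')(r, H) = Add(Pow(r, 2), H) = Add(H, Pow(r, 2)))
Function('U')(S) = Add(20, Mul(-12, S)) (Function('U')(S) = Mul(-4, Add(Mul(S, 3), -5)) = Mul(-4, Add(Mul(3, S), -5)) = Mul(-4, Add(-5, Mul(3, S))) = Add(20, Mul(-12, S)))
Pow(Function('U')(Function('j')(2, 1)), 2) = Pow(Add(20, Mul(-12, Add(1, Pow(2, 2)))), 2) = Pow(Add(20, Mul(-12, Add(1, 4))), 2) = Pow(Add(20, Mul(-12, 5)), 2) = Pow(Add(20, -60), 2) = Pow(-40, 2) = 1600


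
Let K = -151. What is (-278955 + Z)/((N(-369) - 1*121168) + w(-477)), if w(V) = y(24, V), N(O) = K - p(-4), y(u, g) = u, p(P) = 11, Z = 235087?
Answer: 21934/60653 ≈ 0.36163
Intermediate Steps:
N(O) = -162 (N(O) = -151 - 1*11 = -151 - 11 = -162)
w(V) = 24
(-278955 + Z)/((N(-369) - 1*121168) + w(-477)) = (-278955 + 235087)/((-162 - 1*121168) + 24) = -43868/((-162 - 121168) + 24) = -43868/(-121330 + 24) = -43868/(-121306) = -43868*(-1/121306) = 21934/60653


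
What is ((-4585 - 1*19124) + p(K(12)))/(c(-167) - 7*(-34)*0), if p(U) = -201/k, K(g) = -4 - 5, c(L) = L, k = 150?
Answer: 1185517/8350 ≈ 141.98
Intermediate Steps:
K(g) = -9
p(U) = -67/50 (p(U) = -201/150 = -201*1/150 = -67/50)
((-4585 - 1*19124) + p(K(12)))/(c(-167) - 7*(-34)*0) = ((-4585 - 1*19124) - 67/50)/(-167 - 7*(-34)*0) = ((-4585 - 19124) - 67/50)/(-167 + 238*0) = (-23709 - 67/50)/(-167 + 0) = -1185517/50/(-167) = -1185517/50*(-1/167) = 1185517/8350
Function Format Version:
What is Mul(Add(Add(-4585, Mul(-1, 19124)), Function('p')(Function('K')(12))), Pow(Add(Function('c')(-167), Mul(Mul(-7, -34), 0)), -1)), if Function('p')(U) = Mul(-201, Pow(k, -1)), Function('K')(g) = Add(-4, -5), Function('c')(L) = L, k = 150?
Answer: Rational(1185517, 8350) ≈ 141.98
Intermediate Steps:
Function('K')(g) = -9
Function('p')(U) = Rational(-67, 50) (Function('p')(U) = Mul(-201, Pow(150, -1)) = Mul(-201, Rational(1, 150)) = Rational(-67, 50))
Mul(Add(Add(-4585, Mul(-1, 19124)), Function('p')(Function('K')(12))), Pow(Add(Function('c')(-167), Mul(Mul(-7, -34), 0)), -1)) = Mul(Add(Add(-4585, Mul(-1, 19124)), Rational(-67, 50)), Pow(Add(-167, Mul(Mul(-7, -34), 0)), -1)) = Mul(Add(Add(-4585, -19124), Rational(-67, 50)), Pow(Add(-167, Mul(238, 0)), -1)) = Mul(Add(-23709, Rational(-67, 50)), Pow(Add(-167, 0), -1)) = Mul(Rational(-1185517, 50), Pow(-167, -1)) = Mul(Rational(-1185517, 50), Rational(-1, 167)) = Rational(1185517, 8350)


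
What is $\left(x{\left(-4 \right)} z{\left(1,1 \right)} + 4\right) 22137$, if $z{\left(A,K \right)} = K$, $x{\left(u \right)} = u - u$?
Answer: $88548$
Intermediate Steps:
$x{\left(u \right)} = 0$
$\left(x{\left(-4 \right)} z{\left(1,1 \right)} + 4\right) 22137 = \left(0 \cdot 1 + 4\right) 22137 = \left(0 + 4\right) 22137 = 4 \cdot 22137 = 88548$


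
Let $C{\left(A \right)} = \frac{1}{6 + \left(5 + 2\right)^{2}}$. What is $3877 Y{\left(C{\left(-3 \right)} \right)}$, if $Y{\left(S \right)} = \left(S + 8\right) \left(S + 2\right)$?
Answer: $\frac{189783027}{3025} \approx 62738.0$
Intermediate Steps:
$C{\left(A \right)} = \frac{1}{55}$ ($C{\left(A \right)} = \frac{1}{6 + 7^{2}} = \frac{1}{6 + 49} = \frac{1}{55}$)
$Y{\left(S \right)} = \left(2 + S\right) \left(8 + S\right)$ ($Y{\left(S \right)} = \left(8 + S\right) \left(2 + S\right) = \left(2 + S\right) \left(8 + S\right)$)
$3877 Y{\left(C{\left(-3 \right)} \right)} = 3877 \left(16 + \left(\frac{1}{55}\right)^{2} + 10 \cdot \frac{1}{55}\right) = 3877 \left(16 + \frac{1}{3025} + \frac{2}{11}\right) = 3877 \cdot \frac{48951}{3025} = \frac{189783027}{3025}$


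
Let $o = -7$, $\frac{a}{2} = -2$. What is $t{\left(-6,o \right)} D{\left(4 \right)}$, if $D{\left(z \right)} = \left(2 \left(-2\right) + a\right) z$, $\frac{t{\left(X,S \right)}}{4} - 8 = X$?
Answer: $-256$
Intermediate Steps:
$a = -4$ ($a = 2 \left(-2\right) = -4$)
$t{\left(X,S \right)} = 32 + 4 X$
$D{\left(z \right)} = - 8 z$ ($D{\left(z \right)} = \left(2 \left(-2\right) - 4\right) z = \left(-4 - 4\right) z = - 8 z$)
$t{\left(-6,o \right)} D{\left(4 \right)} = \left(32 + 4 \left(-6\right)\right) \left(\left(-8\right) 4\right) = \left(32 - 24\right) \left(-32\right) = 8 \left(-32\right) = -256$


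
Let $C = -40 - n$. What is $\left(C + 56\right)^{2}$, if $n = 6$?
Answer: $100$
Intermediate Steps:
$C = -46$ ($C = -40 - 6 = -46$)
$\left(C + 56\right)^{2} = \left(-46 + 56\right)^{2} = 10^{2} = 100$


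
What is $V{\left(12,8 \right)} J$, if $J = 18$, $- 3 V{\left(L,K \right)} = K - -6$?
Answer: $-84$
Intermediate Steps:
$V{\left(L,K \right)} = -2 - \frac{K}{3}$ ($V{\left(L,K \right)} = - \frac{K - -6}{3} = - \frac{K + 6}{3} = - \frac{6 + K}{3} = -2 - \frac{K}{3}$)
$V{\left(12,8 \right)} J = \left(-2 - \frac{8}{3}\right) 18 = \left(- \frac{14}{3}\right) 18 = -84$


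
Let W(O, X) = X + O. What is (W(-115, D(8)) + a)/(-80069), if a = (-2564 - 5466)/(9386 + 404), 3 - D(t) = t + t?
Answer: 11465/7126141 ≈ 0.0016089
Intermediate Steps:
D(t) = 3 - 2*t (D(t) = 3 - (t + t) = 3 - 2*t)
a = -73/89 (a = -8030/9790 = -8030*1/9790 = -73/89 ≈ -0.82022)
W(O, X) = O + X
(W(-115, D(8)) + a)/(-80069) = ((-115 + (3 - 2*8)) - 73/89)/(-80069) = ((-115 + (3 - 16)) - 73/89)*(-1/80069) = ((-115 - 13) - 73/89)*(-1/80069) = (-128 - 73/89)*(-1/80069) = -11465/89*(-1/80069) = 11465/7126141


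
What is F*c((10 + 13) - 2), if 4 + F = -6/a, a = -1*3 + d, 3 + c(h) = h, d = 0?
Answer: -36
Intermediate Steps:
c(h) = -3 + h
a = -3 (a = -1*3 + 0 = -3 + 0 = -3)
F = -2 (F = -4 - 6/(-3) = -4 - 6*(-⅓) = -4 + 2 = -2)
F*c((10 + 13) - 2) = -2*(-3 + ((10 + 13) - 2)) = -2*(-3 + (23 - 2)) = -2*(-3 + 21) = -2*18 = -36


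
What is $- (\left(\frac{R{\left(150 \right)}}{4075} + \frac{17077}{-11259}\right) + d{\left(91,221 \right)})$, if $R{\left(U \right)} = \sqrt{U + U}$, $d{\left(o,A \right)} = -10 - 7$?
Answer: $\frac{208480}{11259} - \frac{2 \sqrt{3}}{815} \approx 18.512$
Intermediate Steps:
$d{\left(o,A \right)} = -17$ ($d{\left(o,A \right)} = -10 - 7 = -17$)
$R{\left(U \right)} = \sqrt{2} \sqrt{U}$ ($R{\left(U \right)} = \sqrt{2 U} = \sqrt{2} \sqrt{U}$)
$- (\left(\frac{R{\left(150 \right)}}{4075} + \frac{17077}{-11259}\right) + d{\left(91,221 \right)}) = - (\left(\frac{\sqrt{2} \sqrt{150}}{4075} + \frac{17077}{-11259}\right) - 17) = - (\left(\sqrt{2} \cdot 5 \sqrt{6} \cdot \frac{1}{4075} + 17077 \left(- \frac{1}{11259}\right)\right) - 17) = - (\left(10 \sqrt{3} \cdot \frac{1}{4075} - \frac{17077}{11259}\right) - 17) = - (\left(\frac{2 \sqrt{3}}{815} - \frac{17077}{11259}\right) - 17) = - (\left(- \frac{17077}{11259} + \frac{2 \sqrt{3}}{815}\right) - 17) = - (- \frac{208480}{11259} + \frac{2 \sqrt{3}}{815}) = \frac{208480}{11259} - \frac{2 \sqrt{3}}{815}$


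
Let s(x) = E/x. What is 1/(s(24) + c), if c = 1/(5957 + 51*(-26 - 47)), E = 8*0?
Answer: 2234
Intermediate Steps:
E = 0
s(x) = 0 (s(x) = 0/x = 0)
c = 1/2234 (c = 1/(5957 + 51*(-73)) = 1/(5957 - 3723) = 1/2234 ≈ 0.00044763)
1/(s(24) + c) = 1/(0 + 1/2234) = 1/(1/2234) = 2234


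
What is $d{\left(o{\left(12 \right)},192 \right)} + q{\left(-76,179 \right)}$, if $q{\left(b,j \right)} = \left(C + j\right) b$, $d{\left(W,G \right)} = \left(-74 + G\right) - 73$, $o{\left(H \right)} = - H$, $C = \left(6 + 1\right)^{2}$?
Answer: $-17283$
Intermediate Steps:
$C = 49$ ($C = 7^{2} = 49$)
$d{\left(W,G \right)} = -147 + G$
$q{\left(b,j \right)} = b \left(49 + j\right)$ ($q{\left(b,j \right)} = \left(49 + j\right) b = b \left(49 + j\right)$)
$d{\left(o{\left(12 \right)},192 \right)} + q{\left(-76,179 \right)} = \left(-147 + 192\right) - 76 \left(49 + 179\right) = 45 - 17328 = -17283$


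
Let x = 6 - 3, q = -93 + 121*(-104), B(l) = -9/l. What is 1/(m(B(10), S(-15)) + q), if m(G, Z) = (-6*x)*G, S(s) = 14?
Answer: -5/63304 ≈ -7.8984e-5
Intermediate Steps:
q = -12677 (q = -93 - 12584 = -12677)
x = 3
m(G, Z) = -18*G (m(G, Z) = (-6*3)*G = -18*G)
1/(m(B(10), S(-15)) + q) = 1/(-(-162)/10 - 12677) = 1/(-18*(-9/10) - 12677) = 1/(81/5 - 12677) = 1/(-63304/5) = -5/63304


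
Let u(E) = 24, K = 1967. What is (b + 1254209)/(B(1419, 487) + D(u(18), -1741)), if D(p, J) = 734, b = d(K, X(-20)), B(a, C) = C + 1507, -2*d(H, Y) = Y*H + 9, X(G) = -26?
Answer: 2559551/5456 ≈ 469.13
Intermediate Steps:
d(H, Y) = -9/2 - H*Y/2 (d(H, Y) = -(Y*H + 9)/2 = -(H*Y + 9)/2 = -(9 + H*Y)/2 = -9/2 - H*Y/2)
B(a, C) = 1507 + C
b = 51133/2 (b = -9/2 - ½*1967*(-26) = -9/2 + 25571 = 51133/2 ≈ 25567.)
(b + 1254209)/(B(1419, 487) + D(u(18), -1741)) = (51133/2 + 1254209)/((1507 + 487) + 734) = 2559551/(2*(1994 + 734)) = (2559551/2)/2728 = (2559551/2)*(1/2728) = 2559551/5456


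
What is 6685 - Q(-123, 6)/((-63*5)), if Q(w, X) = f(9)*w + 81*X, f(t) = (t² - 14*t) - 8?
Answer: 140852/21 ≈ 6707.2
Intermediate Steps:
f(t) = -8 + t² - 14*t
Q(w, X) = -53*w + 81*X (Q(w, X) = (-8 + 9² - 14*9)*w + 81*X = (-8 + 81 - 126)*w + 81*X = -53*w + 81*X)
6685 - Q(-123, 6)/((-63*5)) = 6685 - (-53*(-123) + 81*6)/((-63*5)) = 6685 - (6519 + 486)/(-315) = 6685 - 7005*(-1)/315 = 6685 - 1*(-467/21) = 6685 + 467/21 = 140852/21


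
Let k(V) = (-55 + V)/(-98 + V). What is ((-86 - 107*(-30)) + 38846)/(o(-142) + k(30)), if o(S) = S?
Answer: -2853960/9631 ≈ -296.33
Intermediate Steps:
k(V) = (-55 + V)/(-98 + V)
((-86 - 107*(-30)) + 38846)/(o(-142) + k(30)) = ((-86 - 107*(-30)) + 38846)/(-142 + (-55 + 30)/(-98 + 30)) = ((-86 + 3210) + 38846)/(-142 - 25/(-68)) = (3124 + 38846)/(-142 - 1/68*(-25)) = 41970/(-142 + 25/68) = 41970/(-9631/68) = 41970*(-68/9631) = -2853960/9631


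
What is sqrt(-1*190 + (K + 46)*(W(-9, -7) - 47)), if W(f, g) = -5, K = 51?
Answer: I*sqrt(5234) ≈ 72.346*I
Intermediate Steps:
sqrt(-1*190 + (K + 46)*(W(-9, -7) - 47)) = sqrt(-1*190 + (51 + 46)*(-5 - 47)) = sqrt(-190 + 97*(-52)) = sqrt(-190 - 5044) = sqrt(-5234) = I*sqrt(5234)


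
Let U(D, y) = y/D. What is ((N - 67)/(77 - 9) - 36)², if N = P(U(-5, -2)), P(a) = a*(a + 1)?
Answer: 3951505321/2890000 ≈ 1367.3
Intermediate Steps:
P(a) = a*(1 + a)
N = 14/25 (N = (-2/(-5))*(1 - 2/(-5)) = (-2*(-⅕))*(1 - 2*(-⅕)) = 2*(1 + ⅖)/5 = (⅖)*(7/5) = 14/25 ≈ 0.56000)
((N - 67)/(77 - 9) - 36)² = ((14/25 - 67)/(77 - 9) - 36)² = (-1661/25/68 - 36)² = (-1661/25*1/68 - 36)² = (-1661/1700 - 36)² = (-62861/1700)² = 3951505321/2890000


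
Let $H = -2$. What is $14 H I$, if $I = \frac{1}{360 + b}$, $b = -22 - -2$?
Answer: $- \frac{7}{85} \approx -0.082353$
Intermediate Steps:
$b = -20$ ($b = -22 + 2 = -20$)
$I = \frac{1}{340}$ ($I = \frac{1}{360 - 20} = \frac{1}{340} \approx 0.0029412$)
$14 H I = 14 \left(-2\right) \frac{1}{340} = \left(-28\right) \frac{1}{340} = - \frac{7}{85}$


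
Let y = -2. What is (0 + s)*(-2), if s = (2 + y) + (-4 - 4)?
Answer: 16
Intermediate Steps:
s = -8 (s = (2 - 2) + (-4 - 4) = 0 - 8 = -8)
(0 + s)*(-2) = (0 - 8)*(-2) = -8*(-2) = 16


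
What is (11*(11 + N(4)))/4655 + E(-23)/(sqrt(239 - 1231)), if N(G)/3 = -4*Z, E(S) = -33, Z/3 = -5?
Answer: 2101/4655 + 33*I*sqrt(62)/248 ≈ 0.45134 + 1.0478*I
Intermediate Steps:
Z = -15 (Z = 3*(-5) = -15)
N(G) = 180 (N(G) = 3*(-4*(-15)) = 3*60 = 180)
(11*(11 + N(4)))/4655 + E(-23)/(sqrt(239 - 1231)) = (11*(11 + 180))/4655 - 33/sqrt(239 - 1231) = (11*191)*(1/4655) - 33*(-I*sqrt(62)/248) = 2101*(1/4655) - 33*(-I*sqrt(62)/248) = 2101/4655 - (-33)*I*sqrt(62)/248 = 2101/4655 + 33*I*sqrt(62)/248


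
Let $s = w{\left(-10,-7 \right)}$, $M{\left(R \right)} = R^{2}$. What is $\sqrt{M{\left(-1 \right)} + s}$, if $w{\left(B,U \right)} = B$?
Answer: $3 i \approx 3.0 i$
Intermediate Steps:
$s = -10$
$\sqrt{M{\left(-1 \right)} + s} = \sqrt{\left(-1\right)^{2} - 10} = \sqrt{1 - 10} = \sqrt{-9} = 3 i$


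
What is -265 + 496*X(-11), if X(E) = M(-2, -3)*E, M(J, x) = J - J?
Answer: -265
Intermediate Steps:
M(J, x) = 0
X(E) = 0 (X(E) = 0*E = 0)
-265 + 496*X(-11) = -265 + 496*0 = -265 + 0 = -265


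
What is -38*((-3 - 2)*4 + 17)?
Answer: 114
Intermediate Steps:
-38*((-3 - 2)*4 + 17) = -38*(-5*4 + 17) = -38*(-20 + 17) = -38*(-3) = 114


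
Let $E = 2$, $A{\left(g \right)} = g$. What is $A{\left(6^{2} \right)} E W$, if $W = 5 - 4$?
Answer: $72$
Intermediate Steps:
$W = 1$
$A{\left(6^{2} \right)} E W = 6^{2} \cdot 2 \cdot 1 = 36 \cdot 2 \cdot 1 = 72 \cdot 1 = 72$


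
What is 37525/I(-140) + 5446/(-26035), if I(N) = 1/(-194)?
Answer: -189530900196/26035 ≈ -7.2798e+6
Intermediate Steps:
I(N) = -1/194
37525/I(-140) + 5446/(-26035) = 37525/(-1/194) + 5446/(-26035) = 37525*(-194) + 5446*(-1/26035) = -7279850 - 5446/26035 = -189530900196/26035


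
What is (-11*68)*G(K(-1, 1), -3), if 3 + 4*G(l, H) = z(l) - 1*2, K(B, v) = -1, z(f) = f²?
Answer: 748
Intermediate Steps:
G(l, H) = -5/4 + l²/4 (G(l, H) = -¾ + (l² - 1*2)/4 = -¾ + (l² - 2)/4 = -¾ + (-2 + l²)/4 = -¾ + (-½ + l²/4) = -5/4 + l²/4)
(-11*68)*G(K(-1, 1), -3) = (-11*68)*(-5/4 + (¼)*(-1)²) = -748*(-5/4 + (¼)*1) = -748*(-5/4 + ¼) = -748*(-1) = 748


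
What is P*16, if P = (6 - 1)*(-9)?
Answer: -720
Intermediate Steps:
P = -45 (P = 5*(-9) = -45)
P*16 = -45*16 = -720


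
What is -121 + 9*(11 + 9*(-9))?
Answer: -751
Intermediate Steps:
-121 + 9*(11 + 9*(-9)) = -121 + 9*(11 - 81) = -121 + 9*(-70) = -121 - 630 = -751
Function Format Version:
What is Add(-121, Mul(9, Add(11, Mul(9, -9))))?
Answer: -751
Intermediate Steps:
Add(-121, Mul(9, Add(11, Mul(9, -9)))) = Add(-121, Mul(9, Add(11, -81))) = Add(-121, Mul(9, -70)) = Add(-121, -630) = -751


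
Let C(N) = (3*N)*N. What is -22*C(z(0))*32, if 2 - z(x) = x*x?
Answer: -8448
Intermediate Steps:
z(x) = 2 - x² (z(x) = 2 - x*x = 2 - x²)
C(N) = 3*N²
-22*C(z(0))*32 = -66*(2 - 1*0²)²*32 = -66*(2 - 1*0)²*32 = -66*(2 + 0)²*32 = -66*2²*32 = -66*4*32 = -22*12*32 = -264*32 = -8448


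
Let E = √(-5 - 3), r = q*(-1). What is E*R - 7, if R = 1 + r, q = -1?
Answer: -7 + 4*I*√2 ≈ -7.0 + 5.6569*I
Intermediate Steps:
r = 1 (r = -1*(-1) = 1)
E = 2*I*√2 (E = √(-8) = 2*I*√2 ≈ 2.8284*I)
R = 2 (R = 1 + 1 = 2)
E*R - 7 = (2*I*√2)*2 - 7 = 4*I*√2 - 7 = -7 + 4*I*√2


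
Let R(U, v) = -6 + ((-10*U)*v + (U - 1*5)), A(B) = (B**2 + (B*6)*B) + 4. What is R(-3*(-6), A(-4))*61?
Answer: -1273253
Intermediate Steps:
A(B) = 4 + 7*B**2 (A(B) = (B**2 + (6*B)*B) + 4 = (B**2 + 6*B**2) + 4 = 7*B**2 + 4 = 4 + 7*B**2)
R(U, v) = -11 + U - 10*U*v (R(U, v) = -6 + (-10*U*v + (U - 5)) = -6 + (-10*U*v + (-5 + U)) = -6 + (-5 + U - 10*U*v) = -11 + U - 10*U*v)
R(-3*(-6), A(-4))*61 = (-11 - 3*(-6) - 10*(-3*(-6))*(4 + 7*(-4)**2))*61 = (-11 + 18 - 10*18*(4 + 7*16))*61 = (-11 + 18 - 10*18*(4 + 112))*61 = (-11 + 18 - 10*18*116)*61 = (-11 + 18 - 20880)*61 = -20873*61 = -1273253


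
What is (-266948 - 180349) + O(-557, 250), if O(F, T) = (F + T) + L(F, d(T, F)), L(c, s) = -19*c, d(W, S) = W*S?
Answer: -437021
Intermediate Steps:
d(W, S) = S*W
O(F, T) = T - 18*F (O(F, T) = (F + T) - 19*F = T - 18*F)
(-266948 - 180349) + O(-557, 250) = (-266948 - 180349) + (250 - 18*(-557)) = -447297 + (250 + 10026) = -447297 + 10276 = -437021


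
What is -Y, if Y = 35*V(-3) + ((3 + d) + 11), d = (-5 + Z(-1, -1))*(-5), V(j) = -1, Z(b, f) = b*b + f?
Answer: -4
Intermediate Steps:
Z(b, f) = f + b² (Z(b, f) = b² + f = f + b²)
d = 25 (d = (-5 + (-1 + (-1)²))*(-5) = (-5 + (-1 + 1))*(-5) = (-5 + 0)*(-5) = -5*(-5) = 25)
Y = 4 (Y = 35*(-1) + ((3 + 25) + 11) = -35 + (28 + 11) = -35 + 39 = 4)
-Y = -1*4 = -4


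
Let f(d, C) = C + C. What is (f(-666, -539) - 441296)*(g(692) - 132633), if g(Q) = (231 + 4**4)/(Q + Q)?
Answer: 40601878675395/692 ≈ 5.8673e+10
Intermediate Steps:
g(Q) = 487/(2*Q) (g(Q) = (231 + 256)/((2*Q)) = 487*(1/(2*Q)) = 487/(2*Q))
f(d, C) = 2*C
(f(-666, -539) - 441296)*(g(692) - 132633) = (2*(-539) - 441296)*((487/2)/692 - 132633) = (-1078 - 441296)*((487/2)*(1/692) - 132633) = -442374*(487/1384 - 132633) = -442374*(-183563585/1384) = 40601878675395/692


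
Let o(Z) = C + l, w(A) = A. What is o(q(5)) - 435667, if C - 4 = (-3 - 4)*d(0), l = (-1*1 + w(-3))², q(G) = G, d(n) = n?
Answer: -435647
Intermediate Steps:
l = 16 (l = (-1*1 - 3)² = (-1 - 3)² = (-4)² = 16)
C = 4 (C = 4 + (-3 - 4)*0 = 4 - 7*0 = 4 + 0 = 4)
o(Z) = 20 (o(Z) = 4 + 16 = 20)
o(q(5)) - 435667 = 20 - 435667 = -435647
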